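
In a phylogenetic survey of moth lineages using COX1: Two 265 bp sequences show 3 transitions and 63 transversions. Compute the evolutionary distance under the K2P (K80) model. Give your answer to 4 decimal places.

P = 3/265 ≈ 0.011321 and Q = 63/265 ≈ 0.237736.
Under the Kimura two-parameter model, d = −½ ln(1 − 2P − Q) − ¼ ln(1 − 2Q).
1 − 2P − Q = 0.739622, giving −½ ln(0.739622) = 0.150808.
1 − 2Q = 0.524528, giving −¼ ln(0.524528) = 0.161314.
d = 0.150808 + 0.161314 = 0.312122.

0.3121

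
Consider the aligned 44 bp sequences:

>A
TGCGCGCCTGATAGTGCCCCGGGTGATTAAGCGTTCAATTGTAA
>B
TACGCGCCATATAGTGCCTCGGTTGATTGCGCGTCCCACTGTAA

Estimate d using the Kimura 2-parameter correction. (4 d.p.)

0.2729

Of 44 sites, 5 differences are transitions and 5 are transversions, so P = 5/44 ≈ 0.113636 and Q = 5/44 ≈ 0.113636.
Under the Kimura two-parameter model, d = −½ ln(1 − 2P − Q) − ¼ ln(1 − 2Q).
1 − 2P − Q = 0.659092, giving −½ ln(0.659092) = 0.208446.
1 − 2Q = 0.772728, giving −¼ ln(0.772728) = 0.064457.
d = 0.208446 + 0.064457 = 0.272903.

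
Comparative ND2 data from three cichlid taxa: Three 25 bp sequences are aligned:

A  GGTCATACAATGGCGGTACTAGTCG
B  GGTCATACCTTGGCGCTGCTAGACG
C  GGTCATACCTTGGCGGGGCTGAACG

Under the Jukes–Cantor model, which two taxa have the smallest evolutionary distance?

A–B: 5/25 differ, p = 0.200, d = 0.233.
A–C: 7/25 differ, p = 0.280, d = 0.351.
B–C: 4/25 differ, p = 0.160, d = 0.180.
The smallest distance is between B and C.

B and C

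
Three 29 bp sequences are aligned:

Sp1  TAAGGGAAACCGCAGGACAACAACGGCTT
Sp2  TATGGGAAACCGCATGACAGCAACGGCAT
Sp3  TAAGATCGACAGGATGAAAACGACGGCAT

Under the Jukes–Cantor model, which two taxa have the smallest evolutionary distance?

Sp1–Sp2: 4/29 differ, p = 0.138, d = 0.152.
Sp1–Sp3: 10/29 differ, p = 0.345, d = 0.462.
Sp2–Sp3: 10/29 differ, p = 0.345, d = 0.462.
The smallest distance is between Sp1 and Sp2.

Sp1 and Sp2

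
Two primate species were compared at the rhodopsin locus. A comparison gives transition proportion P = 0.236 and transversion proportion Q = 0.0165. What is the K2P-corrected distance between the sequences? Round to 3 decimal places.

0.344

Under the Kimura two-parameter model, d = −½ ln(1 − 2P − Q) − ¼ ln(1 − 2Q).
1 − 2P − Q = 0.5115, giving −½ ln(0.5115) = 0.335204.
1 − 2Q = 0.967, giving −¼ ln(0.967) = 0.008389.
d = 0.335204 + 0.008389 = 0.343593.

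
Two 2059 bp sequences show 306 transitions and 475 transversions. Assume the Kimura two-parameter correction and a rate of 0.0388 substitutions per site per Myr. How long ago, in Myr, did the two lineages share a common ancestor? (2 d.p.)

6.83

P = 306/2059 ≈ 0.148616 and Q = 475/2059 ≈ 0.230695.
Under the Kimura two-parameter model, d = −½ ln(1 − 2P − Q) − ¼ ln(1 − 2Q).
1 − 2P − Q = 0.472073, giving −½ ln(0.472073) = 0.375311.
1 − 2Q = 0.53861, giving −¼ ln(0.53861) = 0.154691.
d = 0.375311 + 0.154691 = 0.530002.
Under a molecular clock d = 2μt, so t = d/(2μ) = 0.530002 / (2 × 0.0388) = 6.83 Myr.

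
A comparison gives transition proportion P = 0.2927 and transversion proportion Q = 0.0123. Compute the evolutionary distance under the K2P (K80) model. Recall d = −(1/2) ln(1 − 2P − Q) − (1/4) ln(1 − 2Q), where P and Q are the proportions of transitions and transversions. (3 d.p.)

Under the Kimura two-parameter model, d = −½ ln(1 − 2P − Q) − ¼ ln(1 − 2Q).
1 − 2P − Q = 0.4023, giving −½ ln(0.4023) = 0.455279.
1 − 2Q = 0.9754, giving −¼ ln(0.9754) = 0.006227.
d = 0.455279 + 0.006227 = 0.461506.

0.462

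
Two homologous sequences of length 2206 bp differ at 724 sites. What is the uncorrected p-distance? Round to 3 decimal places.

p = 724/2206 = 0.328195… ≈ 0.328 (to 3 d.p.).

0.328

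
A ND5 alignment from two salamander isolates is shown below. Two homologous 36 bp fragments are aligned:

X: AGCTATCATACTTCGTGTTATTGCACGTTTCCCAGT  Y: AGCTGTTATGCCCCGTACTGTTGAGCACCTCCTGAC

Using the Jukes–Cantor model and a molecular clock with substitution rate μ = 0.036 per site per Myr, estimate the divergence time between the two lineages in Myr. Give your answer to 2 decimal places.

The sequences differ at 17 of 36 sites, so p = 17/36 ≈ 0.472222.
d = −(3/4) ln(1 − 4p/3) = −0.75 ln(1 − 0.629629) = −0.75 ln(0.370371)
  = −0.75 × (-0.993250) = 0.744938 substitutions/site.
Under a molecular clock d = 2μt, so t = d/(2μ) = 0.744938 / (2 × 0.036) = 10.35 Myr.

10.35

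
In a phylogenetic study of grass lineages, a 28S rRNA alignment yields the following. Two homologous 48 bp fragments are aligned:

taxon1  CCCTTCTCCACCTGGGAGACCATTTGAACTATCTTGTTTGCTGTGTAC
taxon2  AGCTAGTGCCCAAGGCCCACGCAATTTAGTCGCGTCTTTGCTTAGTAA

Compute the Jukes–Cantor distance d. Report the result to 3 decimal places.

The sequences differ at 25 of 48 sites, so p = 25/48 ≈ 0.520833.
d = −(3/4) ln(1 − 4p/3) = −0.75 ln(1 − 0.694444) = −0.75 ln(0.305556)
  = −0.75 × (-1.185622) = 0.889217 substitutions/site.

0.889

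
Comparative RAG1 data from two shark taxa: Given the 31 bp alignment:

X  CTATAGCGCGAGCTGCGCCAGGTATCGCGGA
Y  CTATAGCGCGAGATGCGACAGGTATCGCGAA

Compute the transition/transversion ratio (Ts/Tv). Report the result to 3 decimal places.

0.500

Transitions are A↔G and C↔T; transversions are all other mismatches.
Transitions: 1. Transversions: 2.
R = 1/2 = 0.500.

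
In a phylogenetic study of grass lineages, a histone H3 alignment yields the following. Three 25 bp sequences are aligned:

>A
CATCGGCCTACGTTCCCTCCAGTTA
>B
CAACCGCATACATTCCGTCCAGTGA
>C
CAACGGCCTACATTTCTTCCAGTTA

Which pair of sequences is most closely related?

A and C

A–B: 6/25 differ, p = 0.240, d = 0.289.
A–C: 4/25 differ, p = 0.160, d = 0.180.
B–C: 5/25 differ, p = 0.200, d = 0.233.
The smallest distance is between A and C.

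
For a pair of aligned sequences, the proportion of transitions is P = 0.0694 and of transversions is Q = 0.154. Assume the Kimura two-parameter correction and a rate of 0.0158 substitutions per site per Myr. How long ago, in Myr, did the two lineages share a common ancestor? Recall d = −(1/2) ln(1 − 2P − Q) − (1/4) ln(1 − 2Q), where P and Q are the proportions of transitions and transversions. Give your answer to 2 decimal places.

Under the Kimura two-parameter model, d = −½ ln(1 − 2P − Q) − ¼ ln(1 − 2Q).
1 − 2P − Q = 0.7072, giving −½ ln(0.7072) = 0.173221.
1 − 2Q = 0.692, giving −¼ ln(0.692) = 0.092042.
d = 0.173221 + 0.092042 = 0.265263.
Under a molecular clock d = 2μt, so t = d/(2μ) = 0.265263 / (2 × 0.0158) = 8.39 Myr.

8.39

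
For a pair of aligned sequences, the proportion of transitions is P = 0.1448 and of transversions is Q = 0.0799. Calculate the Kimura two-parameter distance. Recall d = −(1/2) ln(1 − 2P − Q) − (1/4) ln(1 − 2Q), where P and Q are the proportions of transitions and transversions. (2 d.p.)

Under the Kimura two-parameter model, d = −½ ln(1 − 2P − Q) − ¼ ln(1 − 2Q).
1 − 2P − Q = 0.6305, giving −½ ln(0.6305) = 0.230621.
1 − 2Q = 0.8402, giving −¼ ln(0.8402) = 0.043529.
d = 0.230621 + 0.043529 = 0.274150.

0.27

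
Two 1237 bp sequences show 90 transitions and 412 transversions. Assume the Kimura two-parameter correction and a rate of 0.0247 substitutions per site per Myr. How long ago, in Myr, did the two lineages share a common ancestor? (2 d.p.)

12.14

P = 90/1237 ≈ 0.072757 and Q = 412/1237 ≈ 0.333064.
Under the Kimura two-parameter model, d = −½ ln(1 − 2P − Q) − ¼ ln(1 − 2Q).
1 − 2P − Q = 0.521422, giving −½ ln(0.521422) = 0.325598.
1 − 2Q = 0.333872, giving −¼ ln(0.333872) = 0.274249.
d = 0.325598 + 0.274249 = 0.599847.
Under a molecular clock d = 2μt, so t = d/(2μ) = 0.599847 / (2 × 0.0247) = 12.14 Myr.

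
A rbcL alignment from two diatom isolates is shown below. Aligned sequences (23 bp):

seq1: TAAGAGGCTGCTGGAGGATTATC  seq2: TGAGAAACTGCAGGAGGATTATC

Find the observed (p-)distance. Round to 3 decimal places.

The sequences differ at 4 of 23 positions (sites 2, 6, 7, 12).
p = 4/23 = 0.173913… ≈ 0.174 (to 3 d.p.).

0.174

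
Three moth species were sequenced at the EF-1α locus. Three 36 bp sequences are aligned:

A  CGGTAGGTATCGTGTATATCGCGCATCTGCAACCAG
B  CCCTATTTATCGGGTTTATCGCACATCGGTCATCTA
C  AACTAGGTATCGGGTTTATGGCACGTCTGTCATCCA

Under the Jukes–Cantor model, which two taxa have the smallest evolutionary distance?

B and C

A–B: 13/36 differ, p = 0.361, d = 0.493.
A–C: 13/36 differ, p = 0.361, d = 0.493.
B–C: 8/36 differ, p = 0.222, d = 0.264.
The smallest distance is between B and C.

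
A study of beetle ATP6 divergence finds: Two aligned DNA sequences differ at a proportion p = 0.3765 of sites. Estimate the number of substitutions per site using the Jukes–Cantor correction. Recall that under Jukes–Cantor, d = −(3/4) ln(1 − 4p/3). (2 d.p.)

d = −(3/4) ln(1 − 4p/3) = −0.75 ln(1 − 0.502) = −0.75 ln(0.498)
  = −0.75 × (-0.697155) = 0.522866 substitutions/site.

0.52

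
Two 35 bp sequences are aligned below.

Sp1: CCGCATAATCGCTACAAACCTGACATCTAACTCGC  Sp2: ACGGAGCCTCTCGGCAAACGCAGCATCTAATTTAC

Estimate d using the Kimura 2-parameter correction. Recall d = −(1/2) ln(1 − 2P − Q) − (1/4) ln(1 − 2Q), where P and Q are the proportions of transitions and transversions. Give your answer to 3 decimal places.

Of 35 sites, 7 differences are transitions and 8 are transversions, so P = 7/35 = 0.2 and Q = 8/35 ≈ 0.228571.
Under the Kimura two-parameter model, d = −½ ln(1 − 2P − Q) − ¼ ln(1 − 2Q).
1 − 2P − Q = 0.371429, giving −½ ln(0.371429) = 0.495199.
1 − 2Q = 0.542858, giving −¼ ln(0.542858) = 0.152727.
d = 0.495199 + 0.152727 = 0.647926.

0.648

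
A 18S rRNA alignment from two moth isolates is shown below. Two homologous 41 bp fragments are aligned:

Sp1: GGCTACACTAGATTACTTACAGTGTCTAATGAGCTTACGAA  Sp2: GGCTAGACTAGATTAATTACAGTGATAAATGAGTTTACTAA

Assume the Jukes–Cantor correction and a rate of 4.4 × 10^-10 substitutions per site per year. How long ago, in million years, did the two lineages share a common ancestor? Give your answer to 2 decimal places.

The sequences differ at 7 of 41 sites (6, 16, 25, 26, 27, 34, 39), so p = 7/41 ≈ 0.170732.
d = −(3/4) ln(1 − 4p/3) = −0.75 ln(1 − 0.227643) = −0.75 ln(0.772357)
  = −0.75 × (-0.258308) = 0.193731 substitutions/site.
Under a molecular clock d = 2μt, so t = d/(2μ) = 0.193731 / (2 × 4.4 × 10^-10) = 220.15 million years.

220.15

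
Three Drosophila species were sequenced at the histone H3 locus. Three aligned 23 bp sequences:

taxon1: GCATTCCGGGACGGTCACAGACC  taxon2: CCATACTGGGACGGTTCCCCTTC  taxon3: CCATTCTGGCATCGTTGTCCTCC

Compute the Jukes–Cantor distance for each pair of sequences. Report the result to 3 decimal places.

d(taxon1,taxon2) = 0.553, d(taxon1,taxon3) = 0.761, d(taxon2,taxon3) = 0.390

taxon1–taxon2: 9/23 sites differ → p ≈ 0.391304, d = −0.75 ln(1 − 0.521739) = 0.553199 ≈ 0.553.
taxon1–taxon3: 11/23 sites differ → p ≈ 0.478261, d = −0.75 ln(1 − 0.637681) = 0.761423 ≈ 0.761.
taxon2–taxon3: 7/23 sites differ → p ≈ 0.304348, d = −0.75 ln(1 − 0.405797) = 0.390401 ≈ 0.390.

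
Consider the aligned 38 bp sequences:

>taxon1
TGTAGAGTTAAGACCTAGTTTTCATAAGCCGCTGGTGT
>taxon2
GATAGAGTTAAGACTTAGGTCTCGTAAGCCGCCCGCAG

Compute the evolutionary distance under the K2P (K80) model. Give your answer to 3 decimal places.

Of 38 sites, 7 differences are transitions and 4 are transversions, so P = 7/38 ≈ 0.184211 and Q = 4/38 ≈ 0.105263.
Under the Kimura two-parameter model, d = −½ ln(1 − 2P − Q) − ¼ ln(1 − 2Q).
1 − 2P − Q = 0.526315, giving −½ ln(0.526315) = 0.320928.
1 − 2Q = 0.789474, giving −¼ ln(0.789474) = 0.059097.
d = 0.320928 + 0.059097 = 0.380025.

0.380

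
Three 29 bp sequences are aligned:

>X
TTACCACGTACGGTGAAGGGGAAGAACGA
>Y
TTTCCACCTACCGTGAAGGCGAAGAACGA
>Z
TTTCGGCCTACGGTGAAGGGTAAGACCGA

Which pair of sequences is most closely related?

X and Y

X–Y: 4/29 differ, p = 0.138, d = 0.152.
X–Z: 6/29 differ, p = 0.207, d = 0.242.
Y–Z: 6/29 differ, p = 0.207, d = 0.242.
The smallest distance is between X and Y.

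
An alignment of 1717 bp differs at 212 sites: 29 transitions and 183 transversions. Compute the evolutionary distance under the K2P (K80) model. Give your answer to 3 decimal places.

P = 29/1717 ≈ 0.01689 and Q = 183/1717 ≈ 0.106581.
Under the Kimura two-parameter model, d = −½ ln(1 − 2P − Q) − ¼ ln(1 − 2Q).
1 − 2P − Q = 0.859639, giving −½ ln(0.859639) = 0.075621.
1 − 2Q = 0.786838, giving −¼ ln(0.786838) = 0.059933.
d = 0.075621 + 0.059933 = 0.135554.

0.136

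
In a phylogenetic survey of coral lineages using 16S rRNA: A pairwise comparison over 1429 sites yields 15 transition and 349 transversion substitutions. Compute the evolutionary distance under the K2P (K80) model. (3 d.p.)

0.322

P = 15/1429 ≈ 0.010497 and Q = 349/1429 ≈ 0.244227.
Under the Kimura two-parameter model, d = −½ ln(1 − 2P − Q) − ¼ ln(1 − 2Q).
1 − 2P − Q = 0.734779, giving −½ ln(0.734779) = 0.154093.
1 − 2Q = 0.511546, giving −¼ ln(0.511546) = 0.167579.
d = 0.154093 + 0.167579 = 0.321672.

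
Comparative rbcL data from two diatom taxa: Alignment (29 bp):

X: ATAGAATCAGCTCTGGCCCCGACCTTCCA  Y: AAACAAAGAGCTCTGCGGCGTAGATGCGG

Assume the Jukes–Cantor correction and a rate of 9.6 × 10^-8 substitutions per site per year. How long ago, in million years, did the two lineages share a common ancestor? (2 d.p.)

The sequences differ at 14 of 29 sites, so p = 14/29 ≈ 0.482759.
d = −(3/4) ln(1 − 4p/3) = −0.75 ln(1 − 0.643679) = −0.75 ln(0.356321)
  = −0.75 × (-1.031923) = 0.773942 substitutions/site.
Under a molecular clock d = 2μt, so t = d/(2μ) = 0.773942 / (2 × 9.6 × 10^-8) = 4.03 million years.

4.03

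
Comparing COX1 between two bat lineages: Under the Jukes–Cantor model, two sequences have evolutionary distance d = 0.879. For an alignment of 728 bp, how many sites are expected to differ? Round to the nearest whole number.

377

Invert JC69: p = (3/4)(1 − e^(−4d/3)) = 0.75 × (1 − e^(-1.172)) = 0.75 × (1 − 0.309747) = 0.517690.
Expected differing sites = pL ≈ 0.517690 × 728 = 376.87832 ≈ 377.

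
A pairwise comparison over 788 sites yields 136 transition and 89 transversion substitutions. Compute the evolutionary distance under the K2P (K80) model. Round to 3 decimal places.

0.370

P = 136/788 ≈ 0.172589 and Q = 89/788 ≈ 0.112944.
Under the Kimura two-parameter model, d = −½ ln(1 − 2P − Q) − ¼ ln(1 − 2Q).
1 − 2P − Q = 0.541878, giving −½ ln(0.541878) = 0.306357.
1 − 2Q = 0.774112, giving −¼ ln(0.774112) = 0.064010.
d = 0.306357 + 0.064010 = 0.370367.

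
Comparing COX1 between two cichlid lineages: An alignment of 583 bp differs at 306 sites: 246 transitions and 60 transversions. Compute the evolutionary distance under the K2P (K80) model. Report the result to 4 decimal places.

P = 246/583 ≈ 0.421955 and Q = 60/583 ≈ 0.102916.
Under the Kimura two-parameter model, d = −½ ln(1 − 2P − Q) − ¼ ln(1 − 2Q).
1 − 2P − Q = 0.053174, giving −½ ln(0.053174) = 1.467093.
1 − 2Q = 0.794168, giving −¼ ln(0.794168) = 0.057615.
d = 1.467093 + 0.057615 = 1.524708.

1.5247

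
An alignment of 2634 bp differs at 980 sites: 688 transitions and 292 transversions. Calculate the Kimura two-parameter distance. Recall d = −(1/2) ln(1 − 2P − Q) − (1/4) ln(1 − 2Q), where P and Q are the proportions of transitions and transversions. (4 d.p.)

0.5642

P = 688/2634 ≈ 0.2612 and Q = 292/2634 ≈ 0.110858.
Under the Kimura two-parameter model, d = −½ ln(1 − 2P − Q) − ¼ ln(1 − 2Q).
1 − 2P − Q = 0.366742, giving −½ ln(0.366742) = 0.501548.
1 − 2Q = 0.778284, giving −¼ ln(0.778284) = 0.062666.
d = 0.501548 + 0.062666 = 0.564214.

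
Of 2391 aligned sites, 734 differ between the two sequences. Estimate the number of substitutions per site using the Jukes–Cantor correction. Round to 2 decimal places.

0.39

p = 734/2391 ≈ 0.306985.
d = −(3/4) ln(1 − 4p/3) = −0.75 ln(1 − 0.409313) = −0.75 ln(0.590687)
  = −0.75 × (-0.526469) = 0.394852 substitutions/site.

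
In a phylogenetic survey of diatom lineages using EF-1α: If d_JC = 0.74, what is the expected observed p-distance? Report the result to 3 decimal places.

0.470

p = (3/4)(1 − e^(−4d/3)) = 0.75 × (1 − e^(-0.986667)) = 0.75 × (1 − 0.372817) = 0.470387.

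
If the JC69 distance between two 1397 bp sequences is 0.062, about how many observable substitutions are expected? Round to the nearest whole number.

Invert JC69: p = (3/4)(1 − e^(−4d/3)) = 0.75 × (1 − e^(-0.082667)) = 0.75 × (1 − 0.920658) = 0.059507.
Expected differing sites = pL ≈ 0.059507 × 1397 = 83.131279 ≈ 83.

83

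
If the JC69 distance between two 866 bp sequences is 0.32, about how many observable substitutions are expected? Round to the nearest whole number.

226

Invert JC69: p = (3/4)(1 − e^(−4d/3)) = 0.75 × (1 − e^(-0.426667)) = 0.75 × (1 − 0.652681) = 0.260489.
Expected differing sites = pL ≈ 0.260489 × 866 = 225.583474 ≈ 226.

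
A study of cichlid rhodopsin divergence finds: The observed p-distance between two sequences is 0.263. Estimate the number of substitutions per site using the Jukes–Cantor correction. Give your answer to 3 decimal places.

0.324

d = −(3/4) ln(1 − 4p/3) = −0.75 ln(1 − 0.350667) = −0.75 ln(0.649333)
  = −0.75 × (-0.431810) = 0.323858 substitutions/site.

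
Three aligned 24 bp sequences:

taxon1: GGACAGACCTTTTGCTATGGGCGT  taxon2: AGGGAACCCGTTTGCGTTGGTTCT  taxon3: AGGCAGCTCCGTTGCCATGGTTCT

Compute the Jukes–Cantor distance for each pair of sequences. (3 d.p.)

taxon1–taxon2: 11/24 sites differ → p ≈ 0.458333, d = −0.75 ln(1 − 0.611111) = 0.708346 ≈ 0.708.
taxon1–taxon3: 10/24 sites differ → p ≈ 0.416667, d = −0.75 ln(1 − 0.555556) = 0.608198 ≈ 0.608.
taxon2–taxon3: 7/24 sites differ → p ≈ 0.291667, d = −0.75 ln(1 − 0.388889) = 0.369358 ≈ 0.369.

d(taxon1,taxon2) = 0.708, d(taxon1,taxon3) = 0.608, d(taxon2,taxon3) = 0.369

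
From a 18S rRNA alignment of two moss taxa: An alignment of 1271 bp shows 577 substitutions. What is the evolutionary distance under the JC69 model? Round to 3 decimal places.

p = 577/1271 ≈ 0.453973.
d = −(3/4) ln(1 − 4p/3) = −0.75 ln(1 − 0.605297) = −0.75 ln(0.394703)
  = −0.75 × (-0.929622) = 0.697217 substitutions/site.

0.697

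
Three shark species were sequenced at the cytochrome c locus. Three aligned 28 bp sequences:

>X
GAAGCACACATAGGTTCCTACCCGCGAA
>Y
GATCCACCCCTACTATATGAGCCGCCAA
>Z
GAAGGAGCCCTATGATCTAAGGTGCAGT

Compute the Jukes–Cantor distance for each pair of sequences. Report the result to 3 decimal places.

X–Y: 12/28 sites differ → p ≈ 0.428571, d = −0.75 ln(1 − 0.571428) = 0.635472 ≈ 0.635.
X–Z: 14/28 sites differ → p = 0.5, d = −0.75 ln(1 − 0.666667) = 0.823960 ≈ 0.824.
Y–Z: 13/28 sites differ → p ≈ 0.464286, d = −0.75 ln(1 − 0.619048) = 0.723811 ≈ 0.724.

d(X,Y) = 0.635, d(X,Z) = 0.824, d(Y,Z) = 0.724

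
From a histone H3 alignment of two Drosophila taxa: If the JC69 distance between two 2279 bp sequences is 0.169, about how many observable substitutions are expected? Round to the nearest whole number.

345

Invert JC69: p = (3/4)(1 − e^(−4d/3)) = 0.75 × (1 − e^(-0.225333)) = 0.75 × (1 − 0.798250) = 0.151313.
Expected differing sites = pL ≈ 0.151313 × 2279 = 344.842327 ≈ 345.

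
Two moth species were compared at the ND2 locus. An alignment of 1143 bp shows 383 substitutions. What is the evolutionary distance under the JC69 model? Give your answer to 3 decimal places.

0.444

p = 383/1143 ≈ 0.335083.
d = −(3/4) ln(1 − 4p/3) = −0.75 ln(1 − 0.446777) = −0.75 ln(0.553223)
  = −0.75 × (-0.591994) = 0.443996 substitutions/site.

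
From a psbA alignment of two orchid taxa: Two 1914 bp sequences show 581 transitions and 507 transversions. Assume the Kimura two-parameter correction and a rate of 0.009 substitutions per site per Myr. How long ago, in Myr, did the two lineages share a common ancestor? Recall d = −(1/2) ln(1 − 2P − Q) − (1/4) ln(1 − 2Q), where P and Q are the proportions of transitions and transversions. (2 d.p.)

67.58

P = 581/1914 ≈ 0.303553 and Q = 507/1914 ≈ 0.26489.
Under the Kimura two-parameter model, d = −½ ln(1 − 2P − Q) − ¼ ln(1 − 2Q).
1 − 2P − Q = 0.128004, giving −½ ln(0.128004) = 1.027847.
1 − 2Q = 0.47022, giving −¼ ln(0.47022) = 0.188639.
d = 1.027847 + 0.188639 = 1.216486.
Under a molecular clock d = 2μt, so t = d/(2μ) = 1.216486 / (2 × 0.009) = 67.58 Myr.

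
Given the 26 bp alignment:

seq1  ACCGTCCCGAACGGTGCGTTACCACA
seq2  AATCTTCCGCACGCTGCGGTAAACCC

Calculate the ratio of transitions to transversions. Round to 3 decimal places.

Transitions are A↔G and C↔T; transversions are all other mismatches.
Transitions: 2. Transversions: 9.
R = 2/9 = 0.222222… ≈ 0.222 (to 3 d.p.).

0.222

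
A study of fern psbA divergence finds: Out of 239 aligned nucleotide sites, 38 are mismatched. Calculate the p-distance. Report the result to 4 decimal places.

0.1590

p = 38/239 = 0.158995… ≈ 0.1590 (to 4 d.p.).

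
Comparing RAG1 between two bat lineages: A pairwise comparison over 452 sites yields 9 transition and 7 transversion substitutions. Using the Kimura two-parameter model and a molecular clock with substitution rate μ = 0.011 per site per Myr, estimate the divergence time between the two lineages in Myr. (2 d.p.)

1.65

P = 9/452 ≈ 0.019912 and Q = 7/452 ≈ 0.015487.
Under the Kimura two-parameter model, d = −½ ln(1 − 2P − Q) − ¼ ln(1 − 2Q).
1 − 2P − Q = 0.944689, giving −½ ln(0.944689) = 0.028450.
1 − 2Q = 0.969026, giving −¼ ln(0.969026) = 0.007866.
d = 0.028450 + 0.007866 = 0.036316.
Under a molecular clock d = 2μt, so t = d/(2μ) = 0.036316 / (2 × 0.011) = 1.65 Myr.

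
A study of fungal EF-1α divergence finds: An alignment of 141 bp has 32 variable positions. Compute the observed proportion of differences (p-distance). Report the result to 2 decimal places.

0.23

p = 32/141 = 0.226950… ≈ 0.23 (to 2 d.p.).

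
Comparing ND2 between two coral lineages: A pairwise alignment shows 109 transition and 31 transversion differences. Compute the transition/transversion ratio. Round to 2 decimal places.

3.52

R = 109/31 = 3.516129… ≈ 3.52 (to 2 d.p.).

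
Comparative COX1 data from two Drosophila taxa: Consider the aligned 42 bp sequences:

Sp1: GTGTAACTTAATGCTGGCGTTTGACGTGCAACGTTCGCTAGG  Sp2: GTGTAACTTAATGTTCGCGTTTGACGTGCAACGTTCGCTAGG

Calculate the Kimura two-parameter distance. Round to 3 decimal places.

0.049

Of 42 sites, 1 differences are transitions and 1 are transversions, so P = 1/42 ≈ 0.02381 and Q = 1/42 ≈ 0.02381.
Under the Kimura two-parameter model, d = −½ ln(1 − 2P − Q) − ¼ ln(1 − 2Q).
1 − 2P − Q = 0.92857, giving −½ ln(0.92857) = 0.037055.
1 − 2Q = 0.95238, giving −¼ ln(0.95238) = 0.012198.
d = 0.037055 + 0.012198 = 0.049253.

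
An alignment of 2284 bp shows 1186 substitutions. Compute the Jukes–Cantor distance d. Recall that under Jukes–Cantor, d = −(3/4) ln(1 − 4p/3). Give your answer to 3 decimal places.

p = 1186/2284 ≈ 0.519264.
d = −(3/4) ln(1 − 4p/3) = −0.75 ln(1 − 0.692352) = −0.75 ln(0.307648)
  = −0.75 × (-1.178799) = 0.884099 substitutions/site.

0.884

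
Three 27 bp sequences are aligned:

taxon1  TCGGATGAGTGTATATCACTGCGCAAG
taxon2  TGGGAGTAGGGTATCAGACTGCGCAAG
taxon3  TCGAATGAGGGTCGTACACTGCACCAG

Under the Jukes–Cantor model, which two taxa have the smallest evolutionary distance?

taxon1–taxon2: 7/27 differ, p = 0.259, d = 0.318.
taxon1–taxon3: 8/27 differ, p = 0.296, d = 0.377.
taxon2–taxon3: 10/27 differ, p = 0.370, d = 0.511.
The smallest distance is between taxon1 and taxon2.

taxon1 and taxon2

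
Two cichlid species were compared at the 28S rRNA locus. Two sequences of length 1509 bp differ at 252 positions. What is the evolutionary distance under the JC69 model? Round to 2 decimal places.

0.19

p = 252/1509 ≈ 0.166998.
d = −(3/4) ln(1 − 4p/3) = −0.75 ln(1 − 0.222664) = −0.75 ln(0.777336)
  = −0.75 × (-0.251883) = 0.188912 substitutions/site.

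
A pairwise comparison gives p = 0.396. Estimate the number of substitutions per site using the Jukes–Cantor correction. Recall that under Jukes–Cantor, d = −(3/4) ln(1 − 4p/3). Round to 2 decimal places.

d = −(3/4) ln(1 − 4p/3) = −0.75 ln(1 − 0.528) = −0.75 ln(0.472)
  = −0.75 × (-0.750776) = 0.563082 substitutions/site.

0.56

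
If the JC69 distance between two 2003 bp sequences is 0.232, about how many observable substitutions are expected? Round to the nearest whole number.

400

Invert JC69: p = (3/4)(1 − e^(−4d/3)) = 0.75 × (1 − e^(-0.309333)) = 0.75 × (1 − 0.733936) = 0.199548.
Expected differing sites = pL ≈ 0.199548 × 2003 = 399.694644 ≈ 400.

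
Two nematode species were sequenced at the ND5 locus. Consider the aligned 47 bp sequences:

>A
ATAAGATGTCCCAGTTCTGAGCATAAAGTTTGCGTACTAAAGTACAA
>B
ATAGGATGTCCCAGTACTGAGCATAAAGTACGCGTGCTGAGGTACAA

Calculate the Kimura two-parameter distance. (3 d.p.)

0.170

Of 47 sites, 5 differences are transitions and 2 are transversions, so P = 5/47 ≈ 0.106383 and Q = 2/47 ≈ 0.042553.
Under the Kimura two-parameter model, d = −½ ln(1 − 2P − Q) − ¼ ln(1 − 2Q).
1 − 2P − Q = 0.744681, giving −½ ln(0.744681) = 0.147400.
1 − 2Q = 0.914894, giving −¼ ln(0.914894) = 0.022237.
d = 0.147400 + 0.022237 = 0.169637.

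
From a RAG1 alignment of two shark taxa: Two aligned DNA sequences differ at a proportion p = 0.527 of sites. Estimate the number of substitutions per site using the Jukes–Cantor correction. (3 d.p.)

d = −(3/4) ln(1 − 4p/3) = −0.75 ln(1 − 0.702667) = −0.75 ln(0.297333)
  = −0.75 × (-1.212903) = 0.909677 substitutions/site.

0.910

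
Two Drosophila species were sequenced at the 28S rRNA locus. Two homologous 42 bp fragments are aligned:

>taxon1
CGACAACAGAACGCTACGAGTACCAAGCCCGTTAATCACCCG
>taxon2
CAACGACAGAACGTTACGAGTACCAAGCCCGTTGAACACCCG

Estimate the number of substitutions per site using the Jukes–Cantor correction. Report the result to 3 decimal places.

The sequences differ at 5 of 42 sites (2, 5, 14, 34, 36), so p = 5/42 ≈ 0.119048.
d = −(3/4) ln(1 − 4p/3) = −0.75 ln(1 − 0.158731) = −0.75 ln(0.841269)
  = −0.75 × (-0.172844) = 0.129633 substitutions/site.

0.130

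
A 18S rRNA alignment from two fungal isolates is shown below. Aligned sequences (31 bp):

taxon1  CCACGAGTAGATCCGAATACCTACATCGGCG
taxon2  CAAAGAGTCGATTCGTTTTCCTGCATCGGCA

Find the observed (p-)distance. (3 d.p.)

0.290

The sequences differ at 9 of 31 positions (sites 2, 4, 9, 13, 16, 17, 19, 23, 31).
p = 9/31 = 0.290322… ≈ 0.290 (to 3 d.p.).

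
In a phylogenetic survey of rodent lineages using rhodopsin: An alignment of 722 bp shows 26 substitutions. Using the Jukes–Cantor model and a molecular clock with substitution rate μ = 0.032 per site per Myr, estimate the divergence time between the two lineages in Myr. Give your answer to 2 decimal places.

0.58

p = 26/722 ≈ 0.036011.
d = −(3/4) ln(1 − 4p/3) = −0.75 ln(1 − 0.048015) = −0.75 ln(0.951985)
  = −0.75 × (-0.049206) = 0.036905 substitutions/site.
Under a molecular clock d = 2μt, so t = d/(2μ) = 0.036905 / (2 × 0.032) = 0.58 Myr.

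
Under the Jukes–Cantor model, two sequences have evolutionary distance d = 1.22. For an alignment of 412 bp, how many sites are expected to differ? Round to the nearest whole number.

248

Invert JC69: p = (3/4)(1 − e^(−4d/3)) = 0.75 × (1 − e^(-1.626667)) = 0.75 × (1 − 0.196584) = 0.602562.
Expected differing sites = pL ≈ 0.602562 × 412 = 248.255544 ≈ 248.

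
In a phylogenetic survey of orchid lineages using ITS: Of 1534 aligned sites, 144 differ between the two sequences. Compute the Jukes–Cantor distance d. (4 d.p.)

0.1003

p = 144/1534 ≈ 0.093872.
d = −(3/4) ln(1 − 4p/3) = −0.75 ln(1 − 0.125163) = −0.75 ln(0.874837)
  = −0.75 × (-0.133718) = 0.100289 substitutions/site.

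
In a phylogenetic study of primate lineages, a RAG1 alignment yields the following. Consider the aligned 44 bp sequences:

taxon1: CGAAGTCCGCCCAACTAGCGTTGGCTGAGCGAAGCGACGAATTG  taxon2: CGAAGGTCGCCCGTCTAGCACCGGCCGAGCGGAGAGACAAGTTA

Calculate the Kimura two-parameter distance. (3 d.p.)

Of 44 sites, 10 differences are transitions and 3 are transversions, so P = 10/44 ≈ 0.227273 and Q = 3/44 ≈ 0.068182.
Under the Kimura two-parameter model, d = −½ ln(1 − 2P − Q) − ¼ ln(1 − 2Q).
1 − 2P − Q = 0.477272, giving −½ ln(0.477272) = 0.369834.
1 − 2Q = 0.863636, giving −¼ ln(0.863636) = 0.036651.
d = 0.369834 + 0.036651 = 0.406485.

0.406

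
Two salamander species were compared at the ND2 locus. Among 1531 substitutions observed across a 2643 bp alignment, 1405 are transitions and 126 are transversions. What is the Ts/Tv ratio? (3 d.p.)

11.151

R = 1405/126 = 11.150793… ≈ 11.151 (to 3 d.p.).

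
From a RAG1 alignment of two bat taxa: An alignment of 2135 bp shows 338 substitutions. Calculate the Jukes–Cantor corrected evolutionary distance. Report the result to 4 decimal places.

0.1778

p = 338/2135 ≈ 0.158314.
d = −(3/4) ln(1 − 4p/3) = −0.75 ln(1 − 0.211085) = −0.75 ln(0.788915)
  = −0.75 × (-0.237097) = 0.177823 substitutions/site.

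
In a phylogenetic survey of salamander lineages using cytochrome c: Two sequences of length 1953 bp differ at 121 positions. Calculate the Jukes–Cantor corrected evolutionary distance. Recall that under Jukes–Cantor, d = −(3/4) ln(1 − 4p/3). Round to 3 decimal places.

p = 121/1953 ≈ 0.061956.
d = −(3/4) ln(1 − 4p/3) = −0.75 ln(1 − 0.082608) = −0.75 ln(0.917392)
  = −0.75 × (-0.086220) = 0.064665 substitutions/site.

0.065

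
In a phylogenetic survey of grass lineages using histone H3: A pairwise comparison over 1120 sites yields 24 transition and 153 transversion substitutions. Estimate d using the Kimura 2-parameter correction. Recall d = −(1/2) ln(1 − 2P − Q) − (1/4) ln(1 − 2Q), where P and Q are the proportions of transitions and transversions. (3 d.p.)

0.179

P = 24/1120 ≈ 0.021429 and Q = 153/1120 ≈ 0.136607.
Under the Kimura two-parameter model, d = −½ ln(1 − 2P − Q) − ¼ ln(1 − 2Q).
1 − 2P − Q = 0.820535, giving −½ ln(0.820535) = 0.098899.
1 − 2Q = 0.726786, giving −¼ ln(0.726786) = 0.079781.
d = 0.098899 + 0.079781 = 0.178680.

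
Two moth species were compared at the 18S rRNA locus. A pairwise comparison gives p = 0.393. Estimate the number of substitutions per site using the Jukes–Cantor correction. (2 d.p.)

d = −(3/4) ln(1 − 4p/3) = −0.75 ln(1 − 0.524) = −0.75 ln(0.476)
  = −0.75 × (-0.742337) = 0.556753 substitutions/site.

0.56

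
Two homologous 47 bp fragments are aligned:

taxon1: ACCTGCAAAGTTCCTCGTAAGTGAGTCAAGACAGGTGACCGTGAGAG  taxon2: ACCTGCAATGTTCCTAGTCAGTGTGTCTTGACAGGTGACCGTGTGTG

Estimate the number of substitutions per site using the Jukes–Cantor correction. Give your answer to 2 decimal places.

The sequences differ at 8 of 47 sites (9, 16, 19, 24, 28, 29, 44, 46), so p = 8/47 ≈ 0.170213.
d = −(3/4) ln(1 − 4p/3) = −0.75 ln(1 − 0.226951) = −0.75 ln(0.773049)
  = −0.75 × (-0.257413) = 0.193060 substitutions/site.

0.19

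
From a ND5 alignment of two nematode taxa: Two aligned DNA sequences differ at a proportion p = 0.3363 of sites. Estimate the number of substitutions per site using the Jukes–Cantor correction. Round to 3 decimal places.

d = −(3/4) ln(1 − 4p/3) = −0.75 ln(1 − 0.4484) = −0.75 ln(0.5516)
  = −0.75 × (-0.594932) = 0.446199 substitutions/site.

0.446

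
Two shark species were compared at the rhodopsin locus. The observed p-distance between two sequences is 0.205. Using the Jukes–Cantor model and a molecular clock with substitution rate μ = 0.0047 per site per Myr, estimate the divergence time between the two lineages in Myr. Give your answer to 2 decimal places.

25.48

d = −(3/4) ln(1 − 4p/3) = −0.75 ln(1 − 0.273333) = −0.75 ln(0.726667)
  = −0.75 × (-0.319287) = 0.239465 substitutions/site.
Under a molecular clock d = 2μt, so t = d/(2μ) = 0.239465 / (2 × 0.0047) = 25.48 Myr.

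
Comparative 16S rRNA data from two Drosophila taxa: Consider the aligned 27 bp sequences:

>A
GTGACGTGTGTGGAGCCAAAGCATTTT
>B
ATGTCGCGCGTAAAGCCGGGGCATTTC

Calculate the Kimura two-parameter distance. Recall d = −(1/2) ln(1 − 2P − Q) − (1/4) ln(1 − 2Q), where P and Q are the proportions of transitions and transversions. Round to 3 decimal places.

Of 27 sites, 9 differences are transitions and 1 are transversions, so P = 9/27 ≈ 0.333333 and Q = 1/27 ≈ 0.037037.
Under the Kimura two-parameter model, d = −½ ln(1 − 2P − Q) − ¼ ln(1 − 2Q).
1 − 2P − Q = 0.296297, giving −½ ln(0.296297) = 0.608196.
1 − 2Q = 0.925926, giving −¼ ln(0.925926) = 0.019240.
d = 0.608196 + 0.019240 = 0.627436.

0.627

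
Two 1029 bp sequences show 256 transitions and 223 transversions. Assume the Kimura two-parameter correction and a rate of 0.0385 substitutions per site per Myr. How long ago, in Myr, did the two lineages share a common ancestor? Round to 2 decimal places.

P = 256/1029 ≈ 0.248785 and Q = 223/1029 ≈ 0.216715.
Under the Kimura two-parameter model, d = −½ ln(1 − 2P − Q) − ¼ ln(1 − 2Q).
1 − 2P − Q = 0.285715, giving −½ ln(0.285715) = 0.626380.
1 − 2Q = 0.56657, giving −¼ ln(0.56657) = 0.142039.
d = 0.626380 + 0.142039 = 0.768419.
Under a molecular clock d = 2μt, so t = d/(2μ) = 0.768419 / (2 × 0.0385) = 9.98 Myr.

9.98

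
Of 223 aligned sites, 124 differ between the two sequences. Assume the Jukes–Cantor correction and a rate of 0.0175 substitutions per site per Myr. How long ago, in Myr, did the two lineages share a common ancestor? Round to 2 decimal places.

28.98

p = 124/223 ≈ 0.556054.
d = −(3/4) ln(1 − 4p/3) = −0.75 ln(1 − 0.741405) = −0.75 ln(0.258595)
  = −0.75 × (-1.352492) = 1.014369 substitutions/site.
Under a molecular clock d = 2μt, so t = d/(2μ) = 1.014369 / (2 × 0.0175) = 28.98 Myr.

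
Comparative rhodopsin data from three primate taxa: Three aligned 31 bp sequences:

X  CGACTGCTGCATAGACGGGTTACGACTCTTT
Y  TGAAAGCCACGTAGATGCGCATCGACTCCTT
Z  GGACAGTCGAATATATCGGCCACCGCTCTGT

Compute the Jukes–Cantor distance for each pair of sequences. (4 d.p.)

d(X,Y) = 0.5445, d(X,Z) = 0.6143, d(Y,Z) = 0.7771

X–Y: 12/31 sites differ → p ≈ 0.387097, d = −0.75 ln(1 − 0.516129) = 0.544453 ≈ 0.5445.
X–Z: 13/31 sites differ → p ≈ 0.419355, d = −0.75 ln(1 − 0.55914) = 0.614271 ≈ 0.6143.
Y–Z: 15/31 sites differ → p ≈ 0.483871, d = −0.75 ln(1 − 0.645161) = 0.777068 ≈ 0.7771.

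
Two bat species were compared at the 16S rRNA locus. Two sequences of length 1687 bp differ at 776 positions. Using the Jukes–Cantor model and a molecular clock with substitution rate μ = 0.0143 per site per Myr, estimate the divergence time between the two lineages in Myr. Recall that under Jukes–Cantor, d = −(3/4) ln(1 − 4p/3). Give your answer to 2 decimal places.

p = 776/1687 ≈ 0.459988.
d = −(3/4) ln(1 − 4p/3) = −0.75 ln(1 − 0.613317) = −0.75 ln(0.386683)
  = −0.75 × (-0.950150) = 0.712613 substitutions/site.
Under a molecular clock d = 2μt, so t = d/(2μ) = 0.712613 / (2 × 0.0143) = 24.92 Myr.

24.92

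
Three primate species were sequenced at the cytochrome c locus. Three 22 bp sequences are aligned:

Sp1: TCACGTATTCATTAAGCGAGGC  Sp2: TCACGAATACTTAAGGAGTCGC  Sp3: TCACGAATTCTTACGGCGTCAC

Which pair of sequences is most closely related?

Sp1–Sp2: 8/22 differ, p = 0.364, d = 0.497.
Sp1–Sp3: 8/22 differ, p = 0.364, d = 0.497.
Sp2–Sp3: 4/22 differ, p = 0.182, d = 0.208.
The smallest distance is between Sp2 and Sp3.

Sp2 and Sp3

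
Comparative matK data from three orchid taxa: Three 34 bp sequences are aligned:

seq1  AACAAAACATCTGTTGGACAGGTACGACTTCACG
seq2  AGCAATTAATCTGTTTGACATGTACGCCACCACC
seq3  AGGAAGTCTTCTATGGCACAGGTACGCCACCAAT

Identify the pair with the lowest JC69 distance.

seq1 and seq2

seq1–seq2: 10/34 differ, p = 0.294, d = 0.373.
seq1–seq3: 13/34 differ, p = 0.382, d = 0.535.
seq2–seq3: 11/34 differ, p = 0.324, d = 0.423.
The smallest distance is between seq1 and seq2.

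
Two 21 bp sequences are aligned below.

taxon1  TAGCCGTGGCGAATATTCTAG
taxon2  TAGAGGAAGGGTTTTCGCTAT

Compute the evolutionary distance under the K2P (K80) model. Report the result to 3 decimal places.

Of 21 sites, 2 differences are transitions and 9 are transversions, so P = 2/21 ≈ 0.095238 and Q = 9/21 ≈ 0.428571.
Under the Kimura two-parameter model, d = −½ ln(1 − 2P − Q) − ¼ ln(1 − 2Q).
1 − 2P − Q = 0.380953, giving −½ ln(0.380953) = 0.482540.
1 − 2Q = 0.142858, giving −¼ ln(0.142858) = 0.486476.
d = 0.482540 + 0.486476 = 0.969016.

0.969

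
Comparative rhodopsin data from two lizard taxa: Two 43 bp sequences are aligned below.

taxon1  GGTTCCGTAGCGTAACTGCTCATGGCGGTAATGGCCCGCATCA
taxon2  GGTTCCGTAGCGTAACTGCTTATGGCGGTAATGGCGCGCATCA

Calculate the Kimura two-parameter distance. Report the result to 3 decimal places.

Of 43 sites, 1 differences are transitions and 1 are transversions, so P = 1/43 ≈ 0.023256 and Q = 1/43 ≈ 0.023256.
Under the Kimura two-parameter model, d = −½ ln(1 − 2P − Q) − ¼ ln(1 − 2Q).
1 − 2P − Q = 0.930232, giving −½ ln(0.930232) = 0.036161.
1 − 2Q = 0.953488, giving −¼ ln(0.953488) = 0.011907.
d = 0.036161 + 0.011907 = 0.048068.

0.048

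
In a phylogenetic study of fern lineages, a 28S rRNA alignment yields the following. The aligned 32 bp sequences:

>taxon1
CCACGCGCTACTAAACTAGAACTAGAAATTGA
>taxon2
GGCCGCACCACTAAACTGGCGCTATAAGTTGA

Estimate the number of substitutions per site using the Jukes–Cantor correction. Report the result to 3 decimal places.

0.404

The sequences differ at 10 of 32 sites (1, 2, 3, 7, 9, 18, 20, 21, 25, 28), so p = 10/32 = 0.3125.
d = −(3/4) ln(1 − 4p/3) = −0.75 ln(1 − 0.416667) = −0.75 ln(0.583333)
  = −0.75 × (-0.538997) = 0.404248 substitutions/site.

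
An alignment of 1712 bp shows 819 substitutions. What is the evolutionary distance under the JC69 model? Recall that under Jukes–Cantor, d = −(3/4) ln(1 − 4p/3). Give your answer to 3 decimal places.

0.762

p = 819/1712 ≈ 0.478388.
d = −(3/4) ln(1 − 4p/3) = −0.75 ln(1 − 0.637851) = −0.75 ln(0.362149)
  = −0.75 × (-1.015700) = 0.761775 substitutions/site.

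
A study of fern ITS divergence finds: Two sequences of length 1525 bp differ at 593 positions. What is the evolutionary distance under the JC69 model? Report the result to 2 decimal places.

p = 593/1525 ≈ 0.388852.
d = −(3/4) ln(1 − 4p/3) = −0.75 ln(1 − 0.518469) = −0.75 ln(0.481531)
  = −0.75 × (-0.730785) = 0.548089 substitutions/site.

0.55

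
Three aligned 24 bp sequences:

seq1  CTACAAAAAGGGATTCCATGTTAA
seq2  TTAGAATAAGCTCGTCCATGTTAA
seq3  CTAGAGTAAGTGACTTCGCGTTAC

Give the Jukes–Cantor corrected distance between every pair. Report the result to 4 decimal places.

d(seq1,seq2) = 0.3694, d(seq1,seq3) = 0.5199, d(seq2,seq3) = 0.6082

seq1–seq2: 7/24 sites differ → p ≈ 0.291667, d = −0.75 ln(1 − 0.388889) = 0.369358 ≈ 0.3694.
seq1–seq3: 9/24 sites differ → p = 0.375, d = −0.75 ln(1 − 0.5) = 0.519860 ≈ 0.5199.
seq2–seq3: 10/24 sites differ → p ≈ 0.416667, d = −0.75 ln(1 − 0.555556) = 0.608198 ≈ 0.6082.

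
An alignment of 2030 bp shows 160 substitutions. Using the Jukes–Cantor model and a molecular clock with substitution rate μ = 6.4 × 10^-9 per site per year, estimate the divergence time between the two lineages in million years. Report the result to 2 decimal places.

6.51

p = 160/2030 ≈ 0.078818.
d = −(3/4) ln(1 − 4p/3) = −0.75 ln(1 − 0.105091) = −0.75 ln(0.894909)
  = −0.75 × (-0.111033) = 0.083275 substitutions/site.
Under a molecular clock d = 2μt, so t = d/(2μ) = 0.083275 / (2 × 6.4 × 10^-9) = 6.51 million years.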